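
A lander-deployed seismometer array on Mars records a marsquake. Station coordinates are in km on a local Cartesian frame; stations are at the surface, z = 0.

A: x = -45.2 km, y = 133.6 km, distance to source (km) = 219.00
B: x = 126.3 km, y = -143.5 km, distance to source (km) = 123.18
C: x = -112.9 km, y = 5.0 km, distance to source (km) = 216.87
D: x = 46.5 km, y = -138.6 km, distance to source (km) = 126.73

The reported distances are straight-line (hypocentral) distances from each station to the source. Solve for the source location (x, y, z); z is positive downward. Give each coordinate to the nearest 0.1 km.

x ≈ 98.9 km, y ≈ -28.0 km, depth ≈ 32.9 km

Each station gives a sphere (x−x_i)² + (y−y_i)² + z² = d_i² (stations at z=0).
Subtracting the A sphere from B and C: z² cancels, leaving linear equations in x and y:
343.0 x − 554.2 y = 49439.63
-135.4 x − 257.2 y = -6192.19
Solving: x ≈ 98.908, y ≈ -27.994 km (keep extra digits for the depth step; rounded: 98.9, -28.0).
Then from the A sphere: z² = 219.00² − (x + 45.2)² − (y − 133.6)² with x = 98.908, y = -27.994, so z ≈ 32.883 ≈ 32.9 km.
Check against D (with the unrounded solution): distance 126.73 ≈ 126.73 km. ✓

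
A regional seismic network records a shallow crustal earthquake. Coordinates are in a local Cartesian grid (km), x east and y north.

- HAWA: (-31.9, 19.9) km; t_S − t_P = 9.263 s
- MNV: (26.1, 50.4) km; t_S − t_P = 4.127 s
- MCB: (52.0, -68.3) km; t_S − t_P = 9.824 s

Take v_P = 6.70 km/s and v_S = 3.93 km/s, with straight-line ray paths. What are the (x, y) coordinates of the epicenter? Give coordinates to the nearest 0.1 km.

(56.0, 25.0)

Distance from S−P lag: d = Δt · v_P v_S / (v_P − v_S) = Δt · (6.70·3.93)/(6.70−3.93) ≈ 9.5058·Δt.
So d_HAWA = 88.05, d_MNV = 39.23, d_MCB = 93.38 km.
Circle about each station: (x + 31.9)² + (y − 19.9)² = 88.05²; (x − 26.1)² + (y − 50.4)² = 39.23²; (x − 52.0)² + (y + 68.3)² = 93.38².
Subtracting pairs of circle equations eliminates x²+y² and gives linear equations (the radical axes):
116.0 x + 61.0 y = 8021.56
167.8 x − 176.4 y = 4988.25
Solving the 2×2 system: x ≈ 56.0, y ≈ 25.0 km.
Check against HAWA (with the unrounded x, y): √((x + 31.9)²+(y − 19.9)²) = 88.05 ≈ 88.05 km. ✓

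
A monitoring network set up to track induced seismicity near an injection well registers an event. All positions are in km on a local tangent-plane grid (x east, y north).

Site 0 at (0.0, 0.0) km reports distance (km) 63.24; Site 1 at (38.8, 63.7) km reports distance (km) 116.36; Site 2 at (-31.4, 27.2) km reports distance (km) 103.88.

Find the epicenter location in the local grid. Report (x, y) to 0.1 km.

Circle about each station: x² + y² = 63.24²; (x − 38.8)² + (y − 63.7)² = 116.36²; (x + 31.4)² + (y − 27.2)² = 103.88².
Subtracting the Site 0 equation from the Site 1 and Site 2 equations removes the quadratic terms:
77.6 x + 127.4 y = -3977.22
-62.8 x + 54.4 y = -5065.96
Solving the 2×2 system: x ≈ 35.1, y ≈ -52.6 km.

x ≈ 35.1 km, y ≈ -52.6 km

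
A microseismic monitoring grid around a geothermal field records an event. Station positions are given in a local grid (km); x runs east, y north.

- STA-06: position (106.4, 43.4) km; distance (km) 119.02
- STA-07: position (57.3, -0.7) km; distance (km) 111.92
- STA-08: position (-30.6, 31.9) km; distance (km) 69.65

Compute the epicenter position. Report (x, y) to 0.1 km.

-0.9 km east, 94.9 km north

Circle about each station: (x − 106.4)² + (y − 43.4)² = 119.02²; (x − 57.3)² + (y + 0.7)² = 111.92²; (x + 30.6)² + (y − 31.9)² = 69.65².
Subtracting pairs of circle equations eliminates x²+y² and gives linear equations (the radical axes):
-98.2 x − 88.2 y = -8281.07
-274.0 x − 23.0 y = -1935.91
Solving the 2×2 system: x ≈ -0.9, y ≈ 94.9 km.
Check against STA-06 (with the unrounded x, y): √((x − 106.4)²+(y − 43.4)²) = 119.02 ≈ 119.02 km. ✓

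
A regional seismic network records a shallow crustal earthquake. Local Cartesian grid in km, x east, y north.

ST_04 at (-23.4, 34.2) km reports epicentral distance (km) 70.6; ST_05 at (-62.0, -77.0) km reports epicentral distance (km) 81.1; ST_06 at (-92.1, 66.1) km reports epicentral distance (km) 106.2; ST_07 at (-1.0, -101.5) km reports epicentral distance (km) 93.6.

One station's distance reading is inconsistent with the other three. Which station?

ST_04

Solve using three stations at a time. Using ST_05, ST_06, ST_07 (subtract circle equations pairwise → linear system) gives (x, y) ≈ (-17.3, -9.3).
Distances from that point to each station vs reported:
  ST_04: calculated 43.9 vs reported 70.6 → residual 26.7 km
  ST_05: calculated 81.1 vs reported 81.1 → residual 0.0 km
  ST_06: calculated 106.2 vs reported 106.2 → residual 0.0 km
  ST_07: calculated 93.6 vs reported 93.6 → residual 0.0 km
ST_05, ST_06, ST_07 are mutually consistent (residuals ≈ 0); ST_04 is off by 26.7 km.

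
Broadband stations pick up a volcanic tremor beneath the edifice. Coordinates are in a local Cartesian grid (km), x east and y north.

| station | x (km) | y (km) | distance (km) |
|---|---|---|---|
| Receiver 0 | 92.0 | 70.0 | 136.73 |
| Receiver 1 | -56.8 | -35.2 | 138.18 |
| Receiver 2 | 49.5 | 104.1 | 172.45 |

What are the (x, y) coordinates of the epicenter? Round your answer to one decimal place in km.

Circle about each station: (x − 92.0)² + (y − 70.0)² = 136.73²; (x + 56.8)² + (y + 35.2)² = 138.18²; (x − 49.5)² + (y − 104.1)² = 172.45².
Subtracting the Receiver 0 equation from the Receiver 1 and Receiver 2 equations removes the quadratic terms:
-297.6 x − 210.4 y = -9297.34
-85.0 x + 68.2 y = -11120.85
Solving the 2×2 system: x ≈ 77.9, y ≈ -66.0 km.
Check against Receiver 0 (with the unrounded x, y): √((x − 92.0)²+(y − 70.0)²) = 136.71 ≈ 136.73 km. ✓

77.9 km east, -66.0 km north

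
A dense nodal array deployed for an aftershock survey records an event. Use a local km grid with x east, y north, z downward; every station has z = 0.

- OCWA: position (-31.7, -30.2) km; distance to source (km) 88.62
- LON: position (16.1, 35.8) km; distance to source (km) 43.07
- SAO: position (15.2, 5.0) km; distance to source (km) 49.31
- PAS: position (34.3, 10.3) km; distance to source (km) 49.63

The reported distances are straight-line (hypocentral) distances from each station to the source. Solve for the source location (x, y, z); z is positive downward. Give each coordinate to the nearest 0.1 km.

(17.8, 29.7, 42.6)

Each station gives a sphere (x−x_i)² + (y−y_i)² + z² = d_i² (stations at z=0).
Subtracting the OCWA sphere from LON and SAO: z² cancels, leaving linear equations in x and y:
95.6 x + 132.0 y = 5622.40
93.8 x + 70.4 y = 3761.14
Solving: x ≈ 17.810, y ≈ 29.695 km (keep extra digits for the depth step; rounded: 17.8, 29.7).
Then from the OCWA sphere: z² = 88.62² − (x + 31.7)² − (y + 30.2)² with x = 17.810, y = 29.695, so z ≈ 42.601 ≈ 42.6 km.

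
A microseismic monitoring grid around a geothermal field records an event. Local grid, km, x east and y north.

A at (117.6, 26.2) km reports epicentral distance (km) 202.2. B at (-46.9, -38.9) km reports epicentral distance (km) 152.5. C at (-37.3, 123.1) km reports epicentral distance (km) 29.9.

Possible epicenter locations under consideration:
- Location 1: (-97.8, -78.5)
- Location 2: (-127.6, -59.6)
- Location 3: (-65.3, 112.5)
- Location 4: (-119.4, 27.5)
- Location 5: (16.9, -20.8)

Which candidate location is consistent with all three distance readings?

Location 3

For each candidate, compare |candidate − station| to the reported distance:
Location 1: residuals A 37.3, B 88.0, C 180.6 → max 180.6 km
Location 2: residuals A 57.6, B 69.2, C 173.9 → max 173.9 km
Location 3: residuals A 0.0, B 0.0, C 0.0 → max 0.0 km
Location 4: residuals A 34.8, B 54.2, C 96.1 → max 96.1 km
Location 5: residuals A 91.1, B 86.2, C 123.9 → max 123.9 km
Only Location 3 has all residuals ≈ 0.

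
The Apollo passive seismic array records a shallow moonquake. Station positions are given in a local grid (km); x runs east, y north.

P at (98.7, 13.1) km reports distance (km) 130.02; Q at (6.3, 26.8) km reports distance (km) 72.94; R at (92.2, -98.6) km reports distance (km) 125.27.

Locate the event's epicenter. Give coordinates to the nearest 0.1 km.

Circle about each station: (x − 98.7)² + (y − 13.1)² = 130.02²; (x − 6.3)² + (y − 26.8)² = 72.94²; (x − 92.2)² + (y + 98.6)² = 125.27².
Subtracting pairs of circle equations eliminates x²+y² and gives linear equations (the radical axes):
-184.8 x + 27.4 y = 2429.59
-13.0 x − 223.4 y = 9522.13
Solving the 2×2 system: x ≈ -19.3, y ≈ -41.5 km.

x ≈ -19.3 km, y ≈ -41.5 km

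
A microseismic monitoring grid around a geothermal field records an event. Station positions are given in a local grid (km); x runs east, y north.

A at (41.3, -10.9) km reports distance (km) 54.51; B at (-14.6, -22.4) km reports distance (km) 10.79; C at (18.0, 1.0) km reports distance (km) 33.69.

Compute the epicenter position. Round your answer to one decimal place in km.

(-13.2, -11.7)

Circle about each station: (x − 41.3)² + (y + 10.9)² = 54.51²; (x + 14.6)² + (y + 22.4)² = 10.79²; (x − 18.0)² + (y − 1.0)² = 33.69².
Subtracting pairs of circle equations eliminates x²+y² and gives linear equations (the radical axes):
-111.8 x − 23.0 y = 1745.34
-46.6 x + 23.8 y = 336.82
Solving the 2×2 system: x ≈ -13.2, y ≈ -11.7 km.
Check against A (with the unrounded x, y): √((x − 41.3)²+(y + 10.9)²) = 54.51 ≈ 54.51 km. ✓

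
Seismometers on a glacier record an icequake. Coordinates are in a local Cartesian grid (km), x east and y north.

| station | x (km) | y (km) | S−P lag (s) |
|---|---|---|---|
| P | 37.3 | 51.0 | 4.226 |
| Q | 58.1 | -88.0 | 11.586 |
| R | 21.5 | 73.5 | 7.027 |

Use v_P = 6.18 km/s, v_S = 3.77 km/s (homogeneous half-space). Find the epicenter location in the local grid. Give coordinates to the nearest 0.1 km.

(67.6, 23.6)

Distance from S−P lag: d = Δt · v_P v_S / (v_P − v_S) = Δt · (6.18·3.77)/(6.18−3.77) ≈ 9.6675·Δt.
So d_P = 40.85, d_Q = 112.01, d_R = 67.93 km.
Circle about each station: (x − 37.3)² + (y − 51.0)² = 40.85²; (x − 58.1)² + (y + 88.0)² = 112.01²; (x − 21.5)² + (y − 73.5)² = 67.93².
Subtracting pairs of circle equations eliminates x²+y² and gives linear equations (the radical axes):
41.6 x − 278.0 y = -3750.20
-31.6 x + 45.0 y = -1073.55
Solving the 2×2 system: x ≈ 67.6, y ≈ 23.6 km.
Check against P (with the unrounded x, y): √((x − 37.3)²+(y − 51.0)²) = 40.84 ≈ 40.85 km. ✓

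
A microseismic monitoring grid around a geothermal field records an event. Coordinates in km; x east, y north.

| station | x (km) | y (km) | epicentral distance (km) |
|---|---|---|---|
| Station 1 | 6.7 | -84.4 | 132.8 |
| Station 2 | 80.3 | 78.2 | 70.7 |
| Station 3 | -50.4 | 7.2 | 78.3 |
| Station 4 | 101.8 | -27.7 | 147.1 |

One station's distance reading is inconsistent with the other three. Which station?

Station 4

Solve using three stations at a time. Using Station 1, Station 2, Station 3 (subtract circle equations pairwise → linear system) gives (x, y) ≈ (16.4, 48.0).
Distances from that point to each station vs reported:
  Station 1: calculated 132.8 vs reported 132.8 → residual 0.0 km
  Station 2: calculated 70.7 vs reported 70.7 → residual 0.0 km
  Station 3: calculated 78.3 vs reported 78.3 → residual 0.0 km
  Station 4: calculated 114.2 vs reported 147.1 → residual 32.9 km
Station 1, Station 2, Station 3 are mutually consistent (residuals ≈ 0); Station 4 is off by 32.9 km.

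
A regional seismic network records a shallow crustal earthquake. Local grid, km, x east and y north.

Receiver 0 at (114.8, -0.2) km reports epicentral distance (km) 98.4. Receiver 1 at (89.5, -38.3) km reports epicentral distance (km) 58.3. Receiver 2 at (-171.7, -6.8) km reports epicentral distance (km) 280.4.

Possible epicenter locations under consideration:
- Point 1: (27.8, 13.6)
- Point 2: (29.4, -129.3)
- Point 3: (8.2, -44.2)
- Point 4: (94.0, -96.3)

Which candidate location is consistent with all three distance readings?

Point 4

For each candidate, compare |candidate − station| to the reported distance:
Point 1: residuals Receiver 0 10.3, Receiver 1 22.3, Receiver 2 79.9 → max 79.9 km
Point 2: residuals Receiver 0 56.4, Receiver 1 50.8, Receiver 2 44.9 → max 56.4 km
Point 3: residuals Receiver 0 16.9, Receiver 1 23.2, Receiver 2 96.7 → max 96.7 km
Point 4: residuals Receiver 0 0.1, Receiver 1 0.1, Receiver 2 0.0 → max 0.1 km
Only Point 4 has all residuals ≈ 0.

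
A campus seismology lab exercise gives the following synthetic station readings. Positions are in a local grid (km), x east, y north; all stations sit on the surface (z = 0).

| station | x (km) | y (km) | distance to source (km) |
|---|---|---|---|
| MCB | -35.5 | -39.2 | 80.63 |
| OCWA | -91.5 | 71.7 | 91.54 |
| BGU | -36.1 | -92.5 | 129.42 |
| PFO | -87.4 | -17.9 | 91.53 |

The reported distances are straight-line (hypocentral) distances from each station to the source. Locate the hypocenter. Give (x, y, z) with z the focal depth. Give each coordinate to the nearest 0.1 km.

Each station gives a sphere (x−x_i)² + (y−y_i)² + z² = d_i² (stations at z=0).
Subtracting the MCB sphere from OCWA and BGU: z² cancels, leaving linear equations in x and y:
-112.0 x + 221.8 y = 8837.88
-1.2 x − 106.6 y = -3185.77
Solving: x ≈ -19.296, y ≈ 30.102 km (keep extra digits for the depth step; rounded: -19.3, 30.1).
Then from the MCB sphere: z² = 80.63² − (x + 35.5)² − (y + 39.2)² with x = -19.296, y = 30.102, so z ≈ 37.893 ≈ 37.9 km.

x ≈ -19.3 km, y ≈ 30.1 km, depth ≈ 37.9 km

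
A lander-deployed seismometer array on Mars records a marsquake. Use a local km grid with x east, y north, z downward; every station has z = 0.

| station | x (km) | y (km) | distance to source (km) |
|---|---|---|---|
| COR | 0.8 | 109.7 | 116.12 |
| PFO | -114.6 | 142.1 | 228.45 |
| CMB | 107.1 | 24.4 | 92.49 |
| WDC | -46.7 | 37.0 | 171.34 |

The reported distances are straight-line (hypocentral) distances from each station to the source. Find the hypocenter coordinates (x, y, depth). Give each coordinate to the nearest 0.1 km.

Each station gives a sphere (x−x_i)² + (y−y_i)² + z² = d_i² (stations at z=0).
Subtracting the COR sphere from PFO and CMB: z² cancels, leaving linear equations in x and y:
-230.8 x + 64.8 y = -17414.71
212.6 x − 170.6 y = 4960.49
Solving: x ≈ 103.505, y ≈ 99.910 km (keep extra digits for the depth step; rounded: 103.5, 99.9).
Then from the COR sphere: z² = 116.12² − (x − 0.8)² − (y − 109.7)² with x = 103.505, y = 99.910, so z ≈ 53.289 ≈ 53.3 km.
Check against WDC (with the unrounded solution): distance 171.34 ≈ 171.34 km. ✓

(103.5, 99.9, 53.3)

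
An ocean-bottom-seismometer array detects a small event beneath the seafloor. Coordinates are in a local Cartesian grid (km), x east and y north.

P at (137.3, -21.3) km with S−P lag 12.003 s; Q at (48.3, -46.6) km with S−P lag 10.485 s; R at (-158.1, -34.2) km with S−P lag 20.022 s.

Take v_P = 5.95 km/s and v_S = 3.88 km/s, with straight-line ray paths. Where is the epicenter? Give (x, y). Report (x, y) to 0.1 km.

Distance from S−P lag: d = Δt · v_P v_S / (v_P − v_S) = Δt · (5.95·3.88)/(5.95−3.88) ≈ 11.1527·Δt.
So d_P = 133.87, d_Q = 116.94, d_R = 223.30 km.
Circle about each station: (x − 137.3)² + (y + 21.3)² = 133.87²; (x − 48.3)² + (y + 46.6)² = 116.94²; (x + 158.1)² + (y + 34.2)² = 223.30².
Subtracting the P equation from the Q and R equations removes the quadratic terms:
-178.0 x − 50.6 y = -10554.32
-590.8 x − 25.8 y = -25081.44
Solving the 2×2 system: x ≈ 39.4, y ≈ 70.0 km.

x ≈ 39.4 km, y ≈ 70.0 km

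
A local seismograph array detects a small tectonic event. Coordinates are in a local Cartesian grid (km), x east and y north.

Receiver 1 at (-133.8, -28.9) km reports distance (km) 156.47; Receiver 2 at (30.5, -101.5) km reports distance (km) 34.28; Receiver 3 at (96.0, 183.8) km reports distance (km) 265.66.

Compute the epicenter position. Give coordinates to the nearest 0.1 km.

17.2 km east, -69.9 km north

Circle about each station: (x + 133.8)² + (y + 28.9)² = 156.47²; (x − 30.5)² + (y + 101.5)² = 34.28²; (x − 96.0)² + (y − 183.8)² = 265.66².
Subtracting the Receiver 1 equation from the Receiver 2 and Receiver 3 equations removes the quadratic terms:
328.6 x − 145.2 y = 15802.59
459.6 x + 425.4 y = -21831.58
Solving the 2×2 system: x ≈ 17.2, y ≈ -69.9 km.
Check against Receiver 1 (with the unrounded x, y): √((x + 133.8)²+(y + 28.9)²) = 156.47 ≈ 156.47 km. ✓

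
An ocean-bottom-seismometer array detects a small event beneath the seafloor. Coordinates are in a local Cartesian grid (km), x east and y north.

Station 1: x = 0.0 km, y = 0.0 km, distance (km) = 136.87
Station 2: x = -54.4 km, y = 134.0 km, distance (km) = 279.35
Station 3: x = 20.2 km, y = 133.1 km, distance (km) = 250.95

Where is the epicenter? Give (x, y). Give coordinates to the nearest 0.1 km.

Circle about each station: x² + y² = 136.87²; (x + 54.4)² + (y − 134.0)² = 279.35²; (x − 20.2)² + (y − 133.1)² = 250.95².
Subtracting the Station 1 equation from the Station 2 and Station 3 equations removes the quadratic terms:
-108.8 x + 268.0 y = -38387.67
40.4 x + 266.2 y = -26118.86
Solving the 2×2 system: x ≈ 80.9, y ≈ -110.4 km.

(80.9, -110.4)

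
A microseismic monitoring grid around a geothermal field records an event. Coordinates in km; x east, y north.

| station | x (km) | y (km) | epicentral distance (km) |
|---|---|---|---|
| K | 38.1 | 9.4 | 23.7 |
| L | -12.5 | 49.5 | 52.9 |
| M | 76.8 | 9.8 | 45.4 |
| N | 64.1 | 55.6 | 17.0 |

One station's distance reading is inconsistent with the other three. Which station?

N

Solve using three stations at a time. Using K, L, M (subtract circle equations pairwise → linear system) gives (x, y) ≈ (37.8, 33.1).
Distances from that point to each station vs reported:
  K: calculated 23.8 vs reported 23.7 → residual 0.1 km
  L: calculated 52.9 vs reported 52.9 → residual 0.0 km
  M: calculated 45.4 vs reported 45.4 → residual 0.0 km
  N: calculated 34.6 vs reported 17.0 → residual 17.6 km
K, L, M are mutually consistent (residuals ≈ 0); N is off by 17.6 km.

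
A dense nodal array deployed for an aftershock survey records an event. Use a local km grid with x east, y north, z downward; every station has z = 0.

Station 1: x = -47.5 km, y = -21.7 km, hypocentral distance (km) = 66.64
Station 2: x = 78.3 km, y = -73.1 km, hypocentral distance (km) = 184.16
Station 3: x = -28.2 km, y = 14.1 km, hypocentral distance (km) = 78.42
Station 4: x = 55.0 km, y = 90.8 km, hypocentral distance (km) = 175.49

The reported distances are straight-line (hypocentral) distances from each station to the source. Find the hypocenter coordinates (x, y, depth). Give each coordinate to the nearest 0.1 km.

Each station gives a sphere (x−x_i)² + (y−y_i)² + z² = d_i² (stations at z=0).
Subtracting the Station 1 sphere from Station 2 and Station 3: z² cancels, leaving linear equations in x and y:
251.6 x − 102.8 y = -20726.66
38.6 x + 71.6 y = -3441.90
Solving: x ≈ -83.605, y ≈ -2.999 km (keep extra digits for the depth step; rounded: -83.6, -3.0).
Then from the Station 1 sphere: z² = 66.64² − (x + 47.5)² − (y + 21.7)² with x = -83.605, y = -2.999, so z ≈ 52.798 ≈ 52.8 km.
Check against Station 4 (with the unrounded solution): distance 175.49 ≈ 175.49 km. ✓

x ≈ -83.6 km, y ≈ -3.0 km, depth ≈ 52.8 km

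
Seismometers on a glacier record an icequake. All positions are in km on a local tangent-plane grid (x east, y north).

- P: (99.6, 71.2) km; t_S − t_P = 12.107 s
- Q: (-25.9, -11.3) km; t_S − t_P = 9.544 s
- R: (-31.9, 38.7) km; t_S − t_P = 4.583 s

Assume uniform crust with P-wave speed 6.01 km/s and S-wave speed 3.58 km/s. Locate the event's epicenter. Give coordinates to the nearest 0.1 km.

Distance from S−P lag: d = Δt · v_P v_S / (v_P − v_S) = Δt · (6.01·3.58)/(6.01−3.58) ≈ 8.8542·Δt.
So d_P = 107.20, d_Q = 84.50, d_R = 40.58 km.
Circle about each station: (x − 99.6)² + (y − 71.2)² = 107.20²; (x + 25.9)² + (y + 11.3)² = 84.50²; (x + 31.9)² + (y − 38.7)² = 40.58².
Subtracting the P equation from the Q and R equations removes the quadratic terms:
-251.0 x − 165.0 y = -9839.51
-263.0 x − 65.0 y = -2629.20
Solving the 2×2 system: x ≈ -7.6, y ≈ 71.2 km.
Check against P (with the unrounded x, y): √((x − 99.6)²+(y − 71.2)²) = 107.20 ≈ 107.20 km. ✓

(-7.6, 71.2)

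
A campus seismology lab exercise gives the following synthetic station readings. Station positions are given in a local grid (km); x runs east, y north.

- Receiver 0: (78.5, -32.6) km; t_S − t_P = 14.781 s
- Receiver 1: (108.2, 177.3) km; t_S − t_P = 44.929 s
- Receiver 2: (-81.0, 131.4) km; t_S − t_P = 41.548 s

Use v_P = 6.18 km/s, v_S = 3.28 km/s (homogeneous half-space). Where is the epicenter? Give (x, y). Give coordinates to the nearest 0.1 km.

Distance from S−P lag: d = Δt · v_P v_S / (v_P − v_S) = Δt · (6.18·3.28)/(6.18−3.28) ≈ 6.9898·Δt.
So d_Receiver 0 = 103.32, d_Receiver 1 = 314.04, d_Receiver 2 = 290.41 km.
Circle about each station: (x − 78.5)² + (y + 32.6)² = 103.32²; (x − 108.2)² + (y − 177.3)² = 314.04²; (x + 81.0)² + (y − 131.4)² = 290.41².
Subtracting the Receiver 0 equation from the Receiver 1 and Receiver 2 equations removes the quadratic terms:
59.4 x + 419.8 y = -52028.58
-319.0 x + 328.0 y = -57061.00
Solving the 2×2 system: x ≈ 44.9, y ≈ -130.3 km.

(44.9, -130.3)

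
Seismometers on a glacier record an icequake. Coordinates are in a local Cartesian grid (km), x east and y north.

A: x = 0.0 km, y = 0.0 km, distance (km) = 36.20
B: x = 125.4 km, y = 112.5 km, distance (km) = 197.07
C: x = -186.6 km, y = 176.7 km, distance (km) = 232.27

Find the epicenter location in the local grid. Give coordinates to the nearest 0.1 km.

Circle about each station: x² + y² = 36.20²; (x − 125.4)² + (y − 112.5)² = 197.07²; (x + 186.6)² + (y − 176.7)² = 232.27².
Subtracting the A equation from the B and C equations removes the quadratic terms:
250.8 x + 225.0 y = -9144.73
-373.2 x + 353.4 y = 13403.54
Solving the 2×2 system: x ≈ -36.2, y ≈ -0.3 km.

-36.2 km east, -0.3 km north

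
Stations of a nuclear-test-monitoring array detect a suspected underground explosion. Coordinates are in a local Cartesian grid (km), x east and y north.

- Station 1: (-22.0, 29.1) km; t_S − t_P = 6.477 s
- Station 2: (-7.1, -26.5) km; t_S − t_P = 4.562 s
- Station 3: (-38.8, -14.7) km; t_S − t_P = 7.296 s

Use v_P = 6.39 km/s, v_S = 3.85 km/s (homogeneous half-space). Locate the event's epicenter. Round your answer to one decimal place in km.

Distance from S−P lag: d = Δt · v_P v_S / (v_P − v_S) = Δt · (6.39·3.85)/(6.39−3.85) ≈ 9.6856·Δt.
So d_Station 1 = 62.73, d_Station 2 = 44.19, d_Station 3 = 70.67 km.
Circle about each station: (x + 22.0)² + (y − 29.1)² = 62.73²; (x + 7.1)² + (y + 26.5)² = 44.19²; (x + 38.8)² + (y + 14.7)² = 70.67².
Subtracting the Station 1 equation from the Station 2 and Station 3 equations removes the quadratic terms:
29.8 x − 111.2 y = 1404.15
-33.6 x − 87.6 y = -668.48
Solving the 2×2 system: x ≈ 31.1, y ≈ -4.3 km.
Check against Station 1 (with the unrounded x, y): √((x + 22.0)²+(y − 29.1)²) = 62.72 ≈ 62.73 km. ✓

31.1 km east, -4.3 km north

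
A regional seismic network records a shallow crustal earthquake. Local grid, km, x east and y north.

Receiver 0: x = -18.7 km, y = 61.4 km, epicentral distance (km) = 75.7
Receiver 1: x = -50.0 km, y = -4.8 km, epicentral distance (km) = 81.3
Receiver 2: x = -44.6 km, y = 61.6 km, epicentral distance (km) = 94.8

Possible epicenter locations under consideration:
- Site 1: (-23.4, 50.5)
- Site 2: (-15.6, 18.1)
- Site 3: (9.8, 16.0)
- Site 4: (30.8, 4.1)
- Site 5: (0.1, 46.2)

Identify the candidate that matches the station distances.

Site 4

For each candidate, compare |candidate − station| to the reported distance:
Site 1: residuals Receiver 0 63.8, Receiver 1 19.9, Receiver 2 70.9 → max 70.9 km
Site 2: residuals Receiver 0 32.3, Receiver 1 40.0, Receiver 2 42.5 → max 42.5 km
Site 3: residuals Receiver 0 22.1, Receiver 1 18.0, Receiver 2 23.8 → max 23.8 km
Site 4: residuals Receiver 0 0.0, Receiver 1 0.0, Receiver 2 0.0 → max 0.0 km
Site 5: residuals Receiver 0 51.5, Receiver 1 9.8, Receiver 2 47.5 → max 51.5 km
Only Site 4 has all residuals ≈ 0.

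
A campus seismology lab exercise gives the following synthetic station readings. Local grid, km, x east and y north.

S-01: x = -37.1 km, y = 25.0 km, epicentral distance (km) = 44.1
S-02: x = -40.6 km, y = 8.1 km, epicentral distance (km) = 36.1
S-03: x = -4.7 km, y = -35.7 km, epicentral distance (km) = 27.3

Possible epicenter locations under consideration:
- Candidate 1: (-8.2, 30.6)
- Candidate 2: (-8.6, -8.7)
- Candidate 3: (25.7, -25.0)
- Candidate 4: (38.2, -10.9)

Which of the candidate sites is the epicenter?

Candidate 2

For each candidate, compare |candidate − station| to the reported distance:
Candidate 1: residuals S-01 14.7, S-02 3.3, S-03 39.1 → max 39.1 km
Candidate 2: residuals S-01 0.0, S-02 0.0, S-03 0.0 → max 0.0 km
Candidate 3: residuals S-01 36.2, S-02 38.0, S-03 4.9 → max 38.0 km
Candidate 4: residuals S-01 39.3, S-02 45.0, S-03 22.3 → max 45.0 km
Only Candidate 2 has all residuals ≈ 0.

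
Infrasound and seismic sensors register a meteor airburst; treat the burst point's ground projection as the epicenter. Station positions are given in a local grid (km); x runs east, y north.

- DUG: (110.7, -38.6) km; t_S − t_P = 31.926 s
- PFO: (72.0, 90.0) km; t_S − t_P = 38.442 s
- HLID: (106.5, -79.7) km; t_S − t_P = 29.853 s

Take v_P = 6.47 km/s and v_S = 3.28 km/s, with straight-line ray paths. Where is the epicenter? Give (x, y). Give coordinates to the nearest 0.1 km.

x ≈ -90.1 km, y ≈ -107.8 km

Distance from S−P lag: d = Δt · v_P v_S / (v_P − v_S) = Δt · (6.47·3.28)/(6.47−3.28) ≈ 6.6525·Δt.
So d_DUG = 212.39, d_PFO = 255.74, d_HLID = 198.60 km.
Circle about each station: (x − 110.7)² + (y + 38.6)² = 212.39²; (x − 72.0)² + (y − 90.0)² = 255.74²; (x − 106.5)² + (y + 79.7)² = 198.60².
Subtracting the DUG equation from the PFO and HLID equations removes the quadratic terms:
-77.4 x + 257.2 y = -20753.89
-8.4 x − 82.2 y = 9617.44
Solving the 2×2 system: x ≈ -90.1, y ≈ -107.8 km.
Check against DUG (with the unrounded x, y): √((x − 110.7)²+(y + 38.6)²) = 212.36 ≈ 212.39 km. ✓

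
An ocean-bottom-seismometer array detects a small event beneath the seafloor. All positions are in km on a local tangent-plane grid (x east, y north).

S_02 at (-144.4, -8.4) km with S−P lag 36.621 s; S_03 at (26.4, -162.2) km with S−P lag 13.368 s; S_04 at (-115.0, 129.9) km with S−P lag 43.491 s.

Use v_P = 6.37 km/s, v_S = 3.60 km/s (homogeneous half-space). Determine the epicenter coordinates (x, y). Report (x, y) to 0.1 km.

Distance from S−P lag: d = Δt · v_P v_S / (v_P − v_S) = Δt · (6.37·3.60)/(6.37−3.60) ≈ 8.2787·Δt.
So d_S_02 = 303.17, d_S_03 = 110.67, d_S_04 = 360.05 km.
Circle about each station: (x + 144.4)² + (y + 8.4)² = 303.17²; (x − 26.4)² + (y + 162.2)² = 110.67²; (x + 115.0)² + (y − 129.9)² = 360.05².
Subtracting pairs of circle equations eliminates x²+y² and gives linear equations (the radical axes):
341.6 x − 307.6 y = 85748.08
58.8 x + 276.6 y = -28546.86
Solving the 2×2 system: x ≈ 132.7, y ≈ -131.4 km.

x ≈ 132.7 km, y ≈ -131.4 km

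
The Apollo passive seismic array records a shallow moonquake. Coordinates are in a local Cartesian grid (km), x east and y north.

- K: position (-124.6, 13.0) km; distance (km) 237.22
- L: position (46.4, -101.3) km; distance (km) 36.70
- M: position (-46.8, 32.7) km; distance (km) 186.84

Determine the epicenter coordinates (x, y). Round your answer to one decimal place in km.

x ≈ 83.1 km, y ≈ -101.6 km

Circle about each station: (x + 124.6)² + (y − 13.0)² = 237.22²; (x − 46.4)² + (y + 101.3)² = 36.70²; (x + 46.8)² + (y − 32.7)² = 186.84².
Subtracting pairs of circle equations eliminates x²+y² and gives linear equations (the radical axes):
342.0 x − 228.6 y = 51646.93
155.6 x + 39.4 y = 8929.51
Solving the 2×2 system: x ≈ 83.1, y ≈ -101.6 km.
Check against K (with the unrounded x, y): √((x + 124.6)²+(y − 13.0)²) = 237.22 ≈ 237.22 km. ✓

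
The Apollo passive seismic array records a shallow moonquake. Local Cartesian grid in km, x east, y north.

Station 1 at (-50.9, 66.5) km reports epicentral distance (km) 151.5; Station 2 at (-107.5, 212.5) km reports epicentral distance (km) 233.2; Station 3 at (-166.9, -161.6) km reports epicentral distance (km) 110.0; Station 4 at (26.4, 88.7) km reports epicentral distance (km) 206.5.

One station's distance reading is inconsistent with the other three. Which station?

Solve using three stations at a time. Using Station 1, Station 3, Station 4 (subtract circle equations pairwise → linear system) gives (x, y) ≈ (-94.8, -78.5).
Distances from that point to each station vs reported:
  Station 1: calculated 151.5 vs reported 151.5 → residual 0.0 km
  Station 2: calculated 291.3 vs reported 233.2 → residual 58.1 km
  Station 3: calculated 110.0 vs reported 110.0 → residual 0.0 km
  Station 4: calculated 206.5 vs reported 206.5 → residual 0.0 km
Station 1, Station 3, Station 4 are mutually consistent (residuals ≈ 0); Station 2 is off by 58.1 km.

Station 2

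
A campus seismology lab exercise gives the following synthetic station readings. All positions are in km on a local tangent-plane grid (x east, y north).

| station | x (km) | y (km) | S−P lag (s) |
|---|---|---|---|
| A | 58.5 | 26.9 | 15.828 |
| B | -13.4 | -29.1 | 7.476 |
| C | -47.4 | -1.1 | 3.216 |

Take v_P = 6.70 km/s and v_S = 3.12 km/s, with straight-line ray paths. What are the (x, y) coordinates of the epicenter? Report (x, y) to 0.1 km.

Distance from S−P lag: d = Δt · v_P v_S / (v_P − v_S) = Δt · (6.70·3.12)/(6.70−3.12) ≈ 5.8391·Δt.
So d_A = 92.42, d_B = 43.65, d_C = 18.78 km.
Circle about each station: (x − 58.5)² + (y − 26.9)² = 92.42²; (x + 13.4)² + (y + 29.1)² = 43.65²; (x + 47.4)² + (y + 1.1)² = 18.78².
Subtracting the A equation from the B and C equations removes the quadratic terms:
-143.8 x − 112.0 y = 3516.64
-211.8 x − 56.0 y = 6290.88
Solving the 2×2 system: x ≈ -32.4, y ≈ 10.2 km.
Check against A (with the unrounded x, y): √((x − 58.5)²+(y − 26.9)²) = 92.42 ≈ 92.42 km. ✓

(-32.4, 10.2)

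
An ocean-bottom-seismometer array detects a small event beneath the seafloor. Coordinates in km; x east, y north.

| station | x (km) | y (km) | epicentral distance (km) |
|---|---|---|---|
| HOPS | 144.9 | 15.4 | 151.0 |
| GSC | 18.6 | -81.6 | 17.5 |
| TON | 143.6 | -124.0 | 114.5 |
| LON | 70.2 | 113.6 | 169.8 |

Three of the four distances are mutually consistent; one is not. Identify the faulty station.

LON

Solve using three stations at a time. Using HOPS, GSC, TON (subtract circle equations pairwise → linear system) gives (x, y) ≈ (34.9, -88.0).
Distances from that point to each station vs reported:
  HOPS: calculated 151.0 vs reported 151.0 → residual 0.0 km
  GSC: calculated 17.5 vs reported 17.5 → residual 0.0 km
  TON: calculated 114.5 vs reported 114.5 → residual 0.0 km
  LON: calculated 204.7 vs reported 169.8 → residual 34.9 km
HOPS, GSC, TON are mutually consistent (residuals ≈ 0); LON is off by 34.9 km.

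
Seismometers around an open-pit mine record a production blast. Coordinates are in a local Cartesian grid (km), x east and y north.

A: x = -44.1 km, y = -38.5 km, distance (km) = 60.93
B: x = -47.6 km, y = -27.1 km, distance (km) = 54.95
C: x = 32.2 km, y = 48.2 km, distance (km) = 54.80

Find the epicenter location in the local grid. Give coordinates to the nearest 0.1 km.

Circle about each station: (x + 44.1)² + (y + 38.5)² = 60.93²; (x + 47.6)² + (y + 27.1)² = 54.95²; (x − 32.2)² + (y − 48.2)² = 54.80².
Subtracting the A equation from the B and C equations removes the quadratic terms:
-7.0 x + 22.8 y = 266.07
152.6 x + 173.4 y = 642.44
Solving the 2×2 system: x ≈ -6.7, y ≈ 9.6 km.

x ≈ -6.7 km, y ≈ 9.6 km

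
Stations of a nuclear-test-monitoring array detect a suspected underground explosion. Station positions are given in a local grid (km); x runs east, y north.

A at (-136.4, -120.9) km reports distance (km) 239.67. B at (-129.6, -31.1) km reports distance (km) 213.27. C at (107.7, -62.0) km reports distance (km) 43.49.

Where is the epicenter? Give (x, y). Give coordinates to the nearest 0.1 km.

Circle about each station: (x + 136.4)² + (y + 120.9)² = 239.67²; (x + 129.6)² + (y + 31.1)² = 213.27²; (x − 107.7)² + (y + 62.0)² = 43.49².
Subtracting the A equation from the B and C equations removes the quadratic terms:
13.6 x + 179.6 y = -3500.78
488.2 x + 117.8 y = 37771.85
Solving the 2×2 system: x ≈ 83.6, y ≈ -25.8 km.

83.6 km east, -25.8 km north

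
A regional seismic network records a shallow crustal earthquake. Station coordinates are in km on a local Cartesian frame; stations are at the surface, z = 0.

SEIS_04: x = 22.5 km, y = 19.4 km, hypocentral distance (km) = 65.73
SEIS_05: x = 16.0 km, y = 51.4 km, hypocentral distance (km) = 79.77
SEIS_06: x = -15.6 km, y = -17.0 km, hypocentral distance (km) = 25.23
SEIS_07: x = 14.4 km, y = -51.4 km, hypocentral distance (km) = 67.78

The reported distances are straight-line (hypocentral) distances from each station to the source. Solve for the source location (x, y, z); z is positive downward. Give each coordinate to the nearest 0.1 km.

x ≈ -36.3 km, y ≈ -7.8 km, depth ≈ 11.1 km

Each station gives a sphere (x−x_i)² + (y−y_i)² + z² = d_i² (stations at z=0).
Subtracting the SEIS_04 sphere from SEIS_05 and SEIS_06: z² cancels, leaving linear equations in x and y:
-13.0 x + 64.0 y = -27.47
-76.2 x − 72.8 y = 3333.63
Solving: x ≈ -36.295, y ≈ -7.802 km (keep extra digits for the depth step; rounded: -36.3, -7.8).
Then from the SEIS_04 sphere: z² = 65.73² − (x − 22.5)² − (y − 19.4)² with x = -36.295, y = -7.802, so z ≈ 11.119 ≈ 11.1 km.
Check against SEIS_07 (with the unrounded solution): distance 67.78 ≈ 67.78 km. ✓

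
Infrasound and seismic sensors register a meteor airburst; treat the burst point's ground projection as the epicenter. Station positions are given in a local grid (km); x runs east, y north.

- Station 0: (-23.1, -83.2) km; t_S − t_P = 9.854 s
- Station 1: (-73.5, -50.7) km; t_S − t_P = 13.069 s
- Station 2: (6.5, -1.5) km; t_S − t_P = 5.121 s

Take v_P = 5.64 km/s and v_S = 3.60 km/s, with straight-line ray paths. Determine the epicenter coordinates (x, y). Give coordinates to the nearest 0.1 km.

53.3 km east, -21.7 km north

Distance from S−P lag: d = Δt · v_P v_S / (v_P − v_S) = Δt · (5.64·3.60)/(5.64−3.60) ≈ 9.9529·Δt.
So d_Station 0 = 98.08, d_Station 1 = 130.07, d_Station 2 = 50.97 km.
Circle about each station: (x + 23.1)² + (y + 83.2)² = 98.08²; (x + 73.5)² + (y + 50.7)² = 130.07²; (x − 6.5)² + (y + 1.5)² = 50.97².
Subtracting the Station 0 equation from the Station 1 and Station 2 equations removes the quadratic terms:
-100.8 x + 65.0 y = -6781.63
59.2 x + 163.4 y = -389.60
Solving the 2×2 system: x ≈ 53.3, y ≈ -21.7 km.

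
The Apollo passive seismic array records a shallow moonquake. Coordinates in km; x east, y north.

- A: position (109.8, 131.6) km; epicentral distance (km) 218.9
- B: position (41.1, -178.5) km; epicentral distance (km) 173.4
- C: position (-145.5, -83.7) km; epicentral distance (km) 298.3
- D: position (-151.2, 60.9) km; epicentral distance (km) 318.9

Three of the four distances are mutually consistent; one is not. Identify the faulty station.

A

Solve using three stations at a time. Using B, C, D (subtract circle equations pairwise → linear system) gives (x, y) ≈ (150.1, -43.6).
Distances from that point to each station vs reported:
  A: calculated 179.8 vs reported 218.9 → residual 39.1 km
  B: calculated 173.4 vs reported 173.4 → residual 0.0 km
  C: calculated 298.3 vs reported 298.3 → residual 0.0 km
  D: calculated 318.9 vs reported 318.9 → residual 0.0 km
B, C, D are mutually consistent (residuals ≈ 0); A is off by 39.1 km.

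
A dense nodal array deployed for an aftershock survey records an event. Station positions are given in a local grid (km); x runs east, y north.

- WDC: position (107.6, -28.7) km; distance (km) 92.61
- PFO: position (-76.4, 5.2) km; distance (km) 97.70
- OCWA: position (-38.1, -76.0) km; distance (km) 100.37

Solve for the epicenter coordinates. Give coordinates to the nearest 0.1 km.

Circle about each station: (x − 107.6)² + (y + 28.7)² = 92.61²; (x + 76.4)² + (y − 5.2)² = 97.70²; (x + 38.1)² + (y + 76.0)² = 100.37².
Subtracting the WDC equation from the PFO and OCWA equations removes the quadratic terms:
-368.0 x + 67.8 y = -7506.13
-291.4 x − 94.6 y = -6671.36
Solving the 2×2 system: x ≈ 21.3, y ≈ 4.9 km.
Check against WDC (with the unrounded x, y): √((x − 107.6)²+(y + 28.7)²) = 92.61 ≈ 92.61 km. ✓

x ≈ 21.3 km, y ≈ 4.9 km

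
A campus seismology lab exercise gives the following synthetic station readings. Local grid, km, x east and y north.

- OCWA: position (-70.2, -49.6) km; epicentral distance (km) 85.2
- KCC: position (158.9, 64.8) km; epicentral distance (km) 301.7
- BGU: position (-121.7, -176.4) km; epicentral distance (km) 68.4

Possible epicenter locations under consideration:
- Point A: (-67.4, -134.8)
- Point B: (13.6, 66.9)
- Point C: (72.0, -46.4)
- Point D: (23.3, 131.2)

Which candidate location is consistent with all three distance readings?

Point A

For each candidate, compare |candidate − station| to the reported distance:
Point A: residuals OCWA 0.0, KCC 0.0, BGU 0.0 → max 0.0 km
Point B: residuals OCWA 58.3, KCC 156.4, BGU 210.0 → max 210.0 km
Point C: residuals OCWA 57.0, KCC 160.6, BGU 164.9 → max 164.9 km
Point D: residuals OCWA 118.3, KCC 150.7, BGU 271.7 → max 271.7 km
Only Point A has all residuals ≈ 0.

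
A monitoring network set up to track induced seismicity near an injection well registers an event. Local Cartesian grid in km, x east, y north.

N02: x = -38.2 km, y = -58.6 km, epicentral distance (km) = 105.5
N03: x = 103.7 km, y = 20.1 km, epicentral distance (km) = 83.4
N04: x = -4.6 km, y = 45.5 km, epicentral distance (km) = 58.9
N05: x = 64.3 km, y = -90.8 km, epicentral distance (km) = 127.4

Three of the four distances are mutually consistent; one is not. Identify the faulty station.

N04

Solve using three stations at a time. Using N02, N03, N05 (subtract circle equations pairwise → linear system) gives (x, y) ≈ (20.7, 28.9).
Distances from that point to each station vs reported:
  N02: calculated 105.5 vs reported 105.5 → residual 0.0 km
  N03: calculated 83.4 vs reported 83.4 → residual 0.0 km
  N04: calculated 30.3 vs reported 58.9 → residual 28.6 km
  N05: calculated 127.4 vs reported 127.4 → residual 0.0 km
N02, N03, N05 are mutually consistent (residuals ≈ 0); N04 is off by 28.6 km.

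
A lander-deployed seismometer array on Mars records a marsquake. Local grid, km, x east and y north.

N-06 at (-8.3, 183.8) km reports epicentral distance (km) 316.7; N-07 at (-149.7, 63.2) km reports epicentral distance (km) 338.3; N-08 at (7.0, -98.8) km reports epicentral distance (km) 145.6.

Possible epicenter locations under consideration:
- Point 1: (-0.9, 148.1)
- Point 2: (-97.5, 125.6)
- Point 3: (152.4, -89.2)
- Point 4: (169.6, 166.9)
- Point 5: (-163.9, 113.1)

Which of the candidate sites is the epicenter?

For each candidate, compare |candidate − station| to the reported distance:
Point 1: residuals N-06 280.2, N-07 167.0, N-08 101.4 → max 280.2 km
Point 2: residuals N-06 210.2, N-07 256.9, N-08 101.9 → max 256.9 km
Point 3: residuals N-06 0.1, N-07 0.1, N-08 0.1 → max 0.1 km
Point 4: residuals N-06 138.0, N-07 2.6, N-08 165.9 → max 165.9 km
Point 5: residuals N-06 145.8, N-07 286.4, N-08 126.6 → max 286.4 km
Only Point 3 has all residuals ≈ 0.

Point 3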